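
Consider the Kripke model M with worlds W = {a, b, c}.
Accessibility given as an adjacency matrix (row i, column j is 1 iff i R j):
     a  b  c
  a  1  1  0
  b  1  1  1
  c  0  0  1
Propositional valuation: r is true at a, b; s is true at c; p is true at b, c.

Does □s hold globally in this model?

No

Let φ = □s. Evaluate φ at each world:
  a (successors {a, b}): φ is false.
  b (successors {a, b, c}): φ is false.
  c (successors {c}): φ is true.
Detail at a (counterexample):
  At a: □s requires s at every successor {a, b}.
    s fails at a, so □s is false at a.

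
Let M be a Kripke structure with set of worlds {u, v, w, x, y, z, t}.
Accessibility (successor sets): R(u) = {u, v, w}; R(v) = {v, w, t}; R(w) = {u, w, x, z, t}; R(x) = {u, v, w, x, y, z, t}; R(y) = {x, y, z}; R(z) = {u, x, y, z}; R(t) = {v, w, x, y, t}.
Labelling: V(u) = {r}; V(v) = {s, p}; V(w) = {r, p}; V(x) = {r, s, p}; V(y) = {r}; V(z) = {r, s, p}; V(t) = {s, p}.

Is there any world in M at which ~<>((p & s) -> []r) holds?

No

Let φ = ~<>((p & s) -> []r). Evaluate φ at each world:
  u (successors {u, v, w}): φ is false.
  v (successors {v, w, t}): φ is false.
  w (successors {u, w, x, z, t}): φ is false.
  x (successors {u, v, w, x, y, z, t}): φ is false.
  y (successors {x, y, z}): φ is false.
  z (successors {u, x, y, z}): φ is false.
  t (successors {v, w, x, y, t}): φ is false.
For instance, at w:
  At w: <>((p & s) -> []r) is true, so ~<>((p & s) -> []r) is false.
    At w: <>((p & s) -> []r) requires (p & s) -> []r at some successor in {u, w, x, z, t}.
      (p & s) -> []r holds at u, so <>((p & s) -> []r) is true at w.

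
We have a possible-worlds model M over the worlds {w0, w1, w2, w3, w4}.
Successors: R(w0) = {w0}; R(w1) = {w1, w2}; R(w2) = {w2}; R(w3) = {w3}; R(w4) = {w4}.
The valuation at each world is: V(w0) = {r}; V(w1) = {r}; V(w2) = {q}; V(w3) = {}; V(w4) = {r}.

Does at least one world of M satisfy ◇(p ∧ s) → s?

Let φ = ◇(p ∧ s) → s. Evaluate φ at each world:
  w0 (successors {w0}): φ is true.
  w1 (successors {w1, w2}): φ is true.
  w2 (successors {w2}): φ is true.
  w3 (successors {w3}): φ is true.
  w4 (successors {w4}): φ is true.
Detail at w0 (witness):
  At w0: ◇(p ∧ s) is false, s is false, so ◇(p ∧ s) → s is true.
    At w0: ◇(p ∧ s) requires p ∧ s at some successor in {w0}.
      At w0: p ∧ s is false.
    So ◇(p ∧ s) is false at w0.

Yes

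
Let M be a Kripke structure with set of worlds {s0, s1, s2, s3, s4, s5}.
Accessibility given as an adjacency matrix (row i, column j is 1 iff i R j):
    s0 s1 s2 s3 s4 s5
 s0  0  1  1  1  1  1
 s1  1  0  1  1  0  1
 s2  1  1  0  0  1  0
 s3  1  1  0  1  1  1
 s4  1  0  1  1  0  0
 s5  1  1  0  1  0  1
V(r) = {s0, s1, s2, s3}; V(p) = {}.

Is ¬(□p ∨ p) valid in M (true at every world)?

Recall that □ψ holds at a world iff ψ holds at every accessible world, and ◇ψ holds iff ψ holds at some accessible world.
Let φ = ¬(□p ∨ p). Evaluate φ at each world:
  s0 (successors {s1, s2, s3, s4, s5}): φ is true.
  s1 (successors {s0, s2, s3, s5}): φ is true.
  s2 (successors {s0, s1, s4}): φ is true.
  s3 (successors {s0, s1, s3, s4, s5}): φ is true.
  s4 (successors {s0, s2, s3}): φ is true.
  s5 (successors {s0, s1, s3, s5}): φ is true.
For instance, at s0:
  At s0: □p ∨ p is false, so ¬(□p ∨ p) is true.
    At s0: □p is false, p is false, so □p ∨ p is false.
      At s0: □p requires p at every successor {s1, s2, s3, s4, s5}.
        p fails at s1, so □p is false at s0.

Yes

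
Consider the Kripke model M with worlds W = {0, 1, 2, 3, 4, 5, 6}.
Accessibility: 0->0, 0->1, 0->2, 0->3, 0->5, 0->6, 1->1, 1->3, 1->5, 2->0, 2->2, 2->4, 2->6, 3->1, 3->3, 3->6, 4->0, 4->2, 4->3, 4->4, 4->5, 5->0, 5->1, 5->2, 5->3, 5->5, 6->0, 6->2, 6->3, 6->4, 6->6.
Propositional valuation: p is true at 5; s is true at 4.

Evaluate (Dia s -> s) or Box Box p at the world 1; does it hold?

Recall that Box ψ holds at a world iff ψ holds at every accessible world, and Dia ψ holds iff ψ holds at some accessible world.
At 1: Dia s -> s is true, Box Box p is false, so (Dia s -> s) or Box Box p is true.
  At 1: Dia s is false, s is false, so Dia s -> s is true.
    At 1: Dia s requires s at some successor in {1, 3, 5}.
      At 1: s is false.
      At 3: s is false.
      At 5: s is false.
    So Dia s is false at 1.
  At 1: Box Box p requires Box p at every successor {1, 3, 5}.
    Box p fails at 1, so Box Box p is false at 1.
      At 1: Box p requires p at every successor {1, 3, 5}.
        p fails at 1, so Box p is false at 1.

Yes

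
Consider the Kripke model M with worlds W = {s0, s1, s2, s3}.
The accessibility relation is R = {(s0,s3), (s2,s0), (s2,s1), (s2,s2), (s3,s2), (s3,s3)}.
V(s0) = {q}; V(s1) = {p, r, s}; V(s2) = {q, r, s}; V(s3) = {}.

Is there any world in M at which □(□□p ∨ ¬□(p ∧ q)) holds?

Yes

Let φ = □(□□p ∨ ¬□(p ∧ q)). Evaluate φ at each world:
  s0 (successors {s3}): φ is true.
  s1 (successors ∅): φ is true.
  s2 (successors {s0, s1, s2}): φ is true.
  s3 (successors {s2, s3}): φ is true.
Detail at s0 (witness):
  At s0: □(□□p ∨ ¬□(p ∧ q)) requires □□p ∨ ¬□(p ∧ q) at every successor {s3}.
      At s3: □□p is false, ¬□(p ∧ q) is true, so □□p ∨ ¬□(p ∧ q) is true.
  So □(□□p ∨ ¬□(p ∧ q)) is true at s0.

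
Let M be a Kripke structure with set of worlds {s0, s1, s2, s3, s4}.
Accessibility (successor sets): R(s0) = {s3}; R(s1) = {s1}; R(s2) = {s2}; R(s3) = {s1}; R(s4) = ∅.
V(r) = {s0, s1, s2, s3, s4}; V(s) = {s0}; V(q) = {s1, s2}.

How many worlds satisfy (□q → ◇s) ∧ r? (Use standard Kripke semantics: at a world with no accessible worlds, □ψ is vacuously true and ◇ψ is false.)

Let φ = (□q → ◇s) ∧ r. Evaluate φ at each world:
  s0 (successors {s3}): φ is true.
  s1 (successors {s1}): φ is false.
  s2 (successors {s2}): φ is false.
  s3 (successors {s1}): φ is false.
  s4 (successors ∅): φ is false.
For instance, at s2:
  At s2: □q → ◇s is false, r is true, so (□q → ◇s) ∧ r is false.
    At s2: □q is true, ◇s is false, so □q → ◇s is false.
      At s2: □q requires q at every successor {s2}.
        At s2: q is true.
      So □q is true at s2.
      At s2: ◇s requires s at some successor in {s2}.
        At s2: s is false.
      So ◇s is false at s2.
Satisfying worlds: {s0}

1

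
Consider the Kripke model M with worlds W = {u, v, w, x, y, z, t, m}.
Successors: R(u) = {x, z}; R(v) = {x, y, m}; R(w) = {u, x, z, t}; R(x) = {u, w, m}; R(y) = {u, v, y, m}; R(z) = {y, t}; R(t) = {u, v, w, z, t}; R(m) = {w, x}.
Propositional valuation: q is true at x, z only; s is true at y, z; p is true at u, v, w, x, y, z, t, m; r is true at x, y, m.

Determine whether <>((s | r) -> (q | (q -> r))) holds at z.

At z: <>((s | r) -> (q | (q -> r))) requires (s | r) -> (q | (q -> r)) at some successor in {y, t}.
  (s | r) -> (q | (q -> r)) holds at y, so <>((s | r) -> (q | (q -> r))) is true at z.

Yes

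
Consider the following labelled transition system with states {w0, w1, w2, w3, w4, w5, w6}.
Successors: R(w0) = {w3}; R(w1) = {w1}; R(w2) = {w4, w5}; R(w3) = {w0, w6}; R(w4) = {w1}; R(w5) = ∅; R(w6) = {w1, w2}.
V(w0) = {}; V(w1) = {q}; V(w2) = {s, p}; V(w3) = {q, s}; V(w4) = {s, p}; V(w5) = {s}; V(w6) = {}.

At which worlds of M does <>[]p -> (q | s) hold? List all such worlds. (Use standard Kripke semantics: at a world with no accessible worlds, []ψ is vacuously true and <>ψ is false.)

Let φ = <>[]p -> (q | s). Evaluate φ at each world:
  w0 (successors {w3}): φ is true.
  w1 (successors {w1}): φ is true.
  w2 (successors {w4, w5}): φ is true.
  w3 (successors {w0, w6}): φ is true.
  w4 (successors {w1}): φ is true.
  w5 (successors ∅): φ is true.
  w6 (successors {w1, w2}): φ is true.
For instance, at w2:
  At w2: <>[]p is true, q | s is true, so <>[]p -> (q | s) is true.
    At w2: <>[]p requires []p at some successor in {w4, w5}.
      []p holds at w5, so <>[]p is true at w2.
Satisfying worlds: {w0, w1, w2, w3, w4, w5, w6}

w0, w1, w2, w3, w4, w5, w6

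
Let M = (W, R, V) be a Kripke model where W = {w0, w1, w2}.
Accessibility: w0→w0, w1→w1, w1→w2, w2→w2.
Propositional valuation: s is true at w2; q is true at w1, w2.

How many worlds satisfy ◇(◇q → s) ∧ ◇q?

Recall that ◇ψ holds at a world iff ψ holds at some accessible world.
Let φ = ◇(◇q → s) ∧ ◇q. Evaluate φ at each world:
  w0 (successors {w0}): φ is false.
  w1 (successors {w1, w2}): φ is true.
  w2 (successors {w2}): φ is true.
For instance, at w2:
  At w2: ◇(◇q → s) is true, ◇q is true, so ◇(◇q → s) ∧ ◇q is true.
    At w2: ◇(◇q → s) requires ◇q → s at some successor in {w2}.
      ◇q → s holds at w2, so ◇(◇q → s) is true at w2.
    At w2: ◇q requires q at some successor in {w2}.
      q holds at w2, so ◇q is true at w2.
Satisfying worlds: {w1, w2}

2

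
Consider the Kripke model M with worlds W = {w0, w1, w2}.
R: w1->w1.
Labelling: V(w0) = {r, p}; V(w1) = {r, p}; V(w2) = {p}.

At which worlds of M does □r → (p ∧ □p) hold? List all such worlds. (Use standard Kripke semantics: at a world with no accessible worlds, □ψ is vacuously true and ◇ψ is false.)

Recall that □ψ holds at a world iff ψ holds at every accessible world, and ◇ψ holds iff ψ holds at some accessible world.
Let φ = □r → (p ∧ □p). Evaluate φ at each world:
  w0 (successors ∅): φ is true.
  w1 (successors {w1}): φ is true.
  w2 (successors ∅): φ is true.
For instance, at w1:
  At w1: □r is true, p ∧ □p is true, so □r → (p ∧ □p) is true.
    At w1: □r requires r at every successor {w1}.
      At w1: r is true.
    So □r is true at w1.
    At w1: p is true, □p is true, so p ∧ □p is true.
      At w1: □p requires p at every successor {w1}.
        At w1: p is true.
      So □p is true at w1.
Satisfying worlds: {w0, w1, w2}

w0, w1, w2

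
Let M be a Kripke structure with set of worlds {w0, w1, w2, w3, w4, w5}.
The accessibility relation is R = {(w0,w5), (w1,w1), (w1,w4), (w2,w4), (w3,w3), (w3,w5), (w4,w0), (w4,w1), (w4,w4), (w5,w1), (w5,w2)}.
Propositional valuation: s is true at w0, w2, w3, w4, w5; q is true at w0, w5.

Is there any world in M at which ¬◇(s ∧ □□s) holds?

Let φ = ¬◇(s ∧ □□s). Evaluate φ at each world:
  w0 (successors {w5}): φ is true.
  w1 (successors {w1, w4}): φ is true.
  w2 (successors {w4}): φ is true.
  w3 (successors {w3, w5}): φ is true.
  w4 (successors {w0, w1, w4}): φ is true.
  w5 (successors {w1, w2}): φ is true.
Detail at w0 (witness):
  At w0: ◇(s ∧ □□s) is false, so ¬◇(s ∧ □□s) is true.
    At w0: ◇(s ∧ □□s) requires s ∧ □□s at some successor in {w5}.
      At w5: s ∧ □□s is false.
    So ◇(s ∧ □□s) is false at w0.

Yes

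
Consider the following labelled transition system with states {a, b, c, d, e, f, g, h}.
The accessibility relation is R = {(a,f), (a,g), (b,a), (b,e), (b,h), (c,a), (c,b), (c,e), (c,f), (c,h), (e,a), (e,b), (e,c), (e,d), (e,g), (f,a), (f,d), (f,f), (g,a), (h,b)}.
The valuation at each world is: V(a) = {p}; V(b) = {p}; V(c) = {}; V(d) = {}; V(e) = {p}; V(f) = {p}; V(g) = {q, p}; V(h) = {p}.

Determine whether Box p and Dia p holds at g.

Yes

At g: Box p is true, Dia p is true, so Box p and Dia p is true.
  At g: Box p requires p at every successor {a}.
    At a: p is true.
  So Box p is true at g.
  At g: Dia p requires p at some successor in {a}.
    p holds at a, so Dia p is true at g.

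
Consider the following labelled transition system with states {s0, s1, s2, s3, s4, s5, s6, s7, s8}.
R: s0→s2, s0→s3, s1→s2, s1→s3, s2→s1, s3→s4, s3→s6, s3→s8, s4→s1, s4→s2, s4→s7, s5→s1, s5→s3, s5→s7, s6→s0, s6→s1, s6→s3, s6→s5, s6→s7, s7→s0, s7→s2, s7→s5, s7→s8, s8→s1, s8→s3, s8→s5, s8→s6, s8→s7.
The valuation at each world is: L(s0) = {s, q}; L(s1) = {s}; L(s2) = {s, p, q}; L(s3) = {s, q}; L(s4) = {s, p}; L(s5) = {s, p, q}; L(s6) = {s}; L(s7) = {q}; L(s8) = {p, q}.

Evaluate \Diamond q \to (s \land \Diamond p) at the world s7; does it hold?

No

At s7: \Diamond q is true, s \land \Diamond p is false, so \Diamond q \to (s \land \Diamond p) is false.
  At s7: \Diamond q requires q at some successor in {s0, s2, s5, s8}.
    q holds at s0, so \Diamond q is true at s7.
  At s7: s is false, \Diamond p is true, so s \land \Diamond p is false.
    At s7: \Diamond p requires p at some successor in {s0, s2, s5, s8}.
      p holds at s2, so \Diamond p is true at s7.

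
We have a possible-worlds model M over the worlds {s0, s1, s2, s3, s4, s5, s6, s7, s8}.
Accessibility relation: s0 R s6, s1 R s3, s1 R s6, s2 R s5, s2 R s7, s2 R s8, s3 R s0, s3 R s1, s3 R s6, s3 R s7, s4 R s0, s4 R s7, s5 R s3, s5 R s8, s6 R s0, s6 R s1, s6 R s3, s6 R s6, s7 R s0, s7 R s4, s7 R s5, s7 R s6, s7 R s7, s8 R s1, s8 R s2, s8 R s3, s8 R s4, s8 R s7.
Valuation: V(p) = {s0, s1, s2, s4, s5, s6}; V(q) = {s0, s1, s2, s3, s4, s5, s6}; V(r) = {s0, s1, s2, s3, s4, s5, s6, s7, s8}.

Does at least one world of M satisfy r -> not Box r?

Let φ = r -> not Box r. Evaluate φ at each world:
  s0 (successors {s6}): φ is false.
  s1 (successors {s3, s6}): φ is false.
  s2 (successors {s5, s7, s8}): φ is false.
  s3 (successors {s0, s1, s6, s7}): φ is false.
  s4 (successors {s0, s7}): φ is false.
  s5 (successors {s3, s8}): φ is false.
  s6 (successors {s0, s1, s3, s6}): φ is false.
  s7 (successors {s0, s4, s5, s6, s7}): φ is false.
  s8 (successors {s1, s2, s3, s4, s7}): φ is false.
For instance, at s5:
  At s5: r is true, not Box r is false, so r -> not Box r is false.
    At s5: Box r is true, so not Box r is false.
      At s5: Box r requires r at every successor {s3, s8}.
        At s3: r is true.
        At s8: r is true.
      So Box r is true at s5.

No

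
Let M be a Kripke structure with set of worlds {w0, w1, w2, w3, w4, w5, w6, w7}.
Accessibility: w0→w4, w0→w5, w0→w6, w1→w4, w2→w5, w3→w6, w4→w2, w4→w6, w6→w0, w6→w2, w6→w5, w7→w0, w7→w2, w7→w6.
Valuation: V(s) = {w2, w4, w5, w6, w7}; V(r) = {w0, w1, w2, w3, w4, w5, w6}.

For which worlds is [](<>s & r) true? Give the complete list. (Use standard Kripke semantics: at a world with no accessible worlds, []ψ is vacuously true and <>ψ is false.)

w1, w3, w4, w5, w7

Let φ = [](<>s & r). Evaluate φ at each world:
  w0 (successors {w4, w5, w6}): φ is false.
  w1 (successors {w4}): φ is true.
  w2 (successors {w5}): φ is false.
  w3 (successors {w6}): φ is true.
  w4 (successors {w2, w6}): φ is true.
  w5 (successors ∅): φ is true.
  w6 (successors {w0, w2, w5}): φ is false.
  w7 (successors {w0, w2, w6}): φ is true.
For instance, at w3:
  At w3: [](<>s & r) requires <>s & r at every successor {w6}.
      At w6: <>s is true, r is true, so <>s & r is true.
  So [](<>s & r) is true at w3.
Satisfying worlds: {w1, w3, w4, w5, w7}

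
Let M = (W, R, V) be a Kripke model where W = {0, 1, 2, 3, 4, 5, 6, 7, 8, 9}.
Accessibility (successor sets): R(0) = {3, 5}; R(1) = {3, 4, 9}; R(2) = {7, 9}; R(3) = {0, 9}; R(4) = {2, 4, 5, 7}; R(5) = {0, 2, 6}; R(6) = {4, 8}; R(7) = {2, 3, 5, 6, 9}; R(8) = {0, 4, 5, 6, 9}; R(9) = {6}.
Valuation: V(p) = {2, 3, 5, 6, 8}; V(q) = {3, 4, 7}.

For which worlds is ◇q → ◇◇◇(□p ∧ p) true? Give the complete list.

Let φ = ◇q → ◇◇◇(□p ∧ p). Evaluate φ at each world:
  0 (successors {3, 5}): φ is false.
  1 (successors {3, 4, 9}): φ is false.
  2 (successors {7, 9}): φ is false.
  3 (successors {0, 9}): φ is true.
  4 (successors {2, 4, 5, 7}): φ is false.
  5 (successors {0, 2, 6}): φ is true.
  6 (successors {4, 8}): φ is false.
  7 (successors {2, 3, 5, 6, 9}): φ is false.
  8 (successors {0, 4, 5, 6, 9}): φ is false.
  9 (successors {6}): φ is true.
For instance, at 6:
  At 6: ◇q is true, ◇◇◇(□p ∧ p) is false, so ◇q → ◇◇◇(□p ∧ p) is false.
    At 6: ◇q requires q at some successor in {4, 8}.
      q holds at 4, so ◇q is true at 6.
    At 6: ◇◇◇(□p ∧ p) requires ◇◇(□p ∧ p) at some successor in {4, 8}.
      At 4: ◇◇(□p ∧ p) is false.
      At 8: ◇◇(□p ∧ p) is false.
    So ◇◇◇(□p ∧ p) is false at 6.
Satisfying worlds: {3, 5, 9}

3, 5, 9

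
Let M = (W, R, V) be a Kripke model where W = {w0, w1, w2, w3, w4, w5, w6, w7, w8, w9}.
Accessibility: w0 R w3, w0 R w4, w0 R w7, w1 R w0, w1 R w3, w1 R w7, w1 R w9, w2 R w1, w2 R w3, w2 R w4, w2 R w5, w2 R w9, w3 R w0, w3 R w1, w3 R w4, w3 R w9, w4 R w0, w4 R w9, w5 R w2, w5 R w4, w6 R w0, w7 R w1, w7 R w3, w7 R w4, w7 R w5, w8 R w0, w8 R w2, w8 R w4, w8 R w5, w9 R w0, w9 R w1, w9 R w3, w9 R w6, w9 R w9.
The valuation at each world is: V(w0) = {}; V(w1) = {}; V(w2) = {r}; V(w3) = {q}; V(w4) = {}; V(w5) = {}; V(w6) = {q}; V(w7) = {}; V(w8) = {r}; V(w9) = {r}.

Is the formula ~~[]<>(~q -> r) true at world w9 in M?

No

At w9: ~[]<>(~q -> r) is true, so ~~[]<>(~q -> r) is false.
  At w9: []<>(~q -> r) is false, so ~[]<>(~q -> r) is true.
    At w9: []<>(~q -> r) requires <>(~q -> r) at every successor {w0, w1, w3, w6, w9}.
      <>(~q -> r) fails at w6, so []<>(~q -> r) is false at w9.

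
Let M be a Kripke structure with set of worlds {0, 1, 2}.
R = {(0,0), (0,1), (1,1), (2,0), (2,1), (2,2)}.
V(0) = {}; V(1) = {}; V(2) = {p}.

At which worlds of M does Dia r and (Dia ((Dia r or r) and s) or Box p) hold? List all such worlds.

none

Let φ = Dia r and (Dia ((Dia r or r) and s) or Box p). Evaluate φ at each world:
  0 (successors {0, 1}): φ is false.
  1 (successors {1}): φ is false.
  2 (successors {0, 1, 2}): φ is false.
For instance, at 0:
  At 0: Dia r is false, Dia ((Dia r or r) and s) or Box p is false, so Dia r and (Dia ((Dia r or r) and s) or Box p) is false.
    At 0: Dia r requires r at some successor in {0, 1}.
      At 0: r is false.
      At 1: r is false.
    So Dia r is false at 0.
    At 0: Dia ((Dia r or r) and s) is false, Box p is false, so Dia ((Dia r or r) and s) or Box p is false.
      At 0: Dia ((Dia r or r) and s) requires (Dia r or r) and s at some successor in {0, 1}.
        At 0: (Dia r or r) and s is false.
        At 1: (Dia r or r) and s is false.
      So Dia ((Dia r or r) and s) is false at 0.
      At 0: Box p requires p at every successor {0, 1}.
        p fails at 0, so Box p is false at 0.
Satisfying worlds: none.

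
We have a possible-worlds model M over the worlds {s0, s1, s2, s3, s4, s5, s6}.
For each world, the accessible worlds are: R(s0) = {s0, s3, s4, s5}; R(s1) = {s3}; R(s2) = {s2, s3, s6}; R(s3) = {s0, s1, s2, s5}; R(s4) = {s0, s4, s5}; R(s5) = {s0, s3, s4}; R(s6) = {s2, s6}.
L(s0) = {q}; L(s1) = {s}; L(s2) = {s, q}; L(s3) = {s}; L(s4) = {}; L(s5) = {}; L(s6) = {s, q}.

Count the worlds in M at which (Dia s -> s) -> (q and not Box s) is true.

2

Let φ = (Dia s -> s) -> (q and not Box s). Evaluate φ at each world:
  s0 (successors {s0, s3, s4, s5}): φ is true.
  s1 (successors {s3}): φ is false.
  s2 (successors {s2, s3, s6}): φ is false.
  s3 (successors {s0, s1, s2, s5}): φ is false.
  s4 (successors {s0, s4, s5}): φ is false.
  s5 (successors {s0, s3, s4}): φ is true.
  s6 (successors {s2, s6}): φ is false.
For instance, at s5:
  At s5: Dia s -> s is false, q and not Box s is false, so (Dia s -> s) -> (q and not Box s) is true.
    At s5: Dia s is true, s is false, so Dia s -> s is false.
      At s5: Dia s requires s at some successor in {s0, s3, s4}.
        s holds at s3, so Dia s is true at s5.
    At s5: q is false, not Box s is true, so q and not Box s is false.
      At s5: Box s is false, so not Box s is true.
Satisfying worlds: {s0, s5}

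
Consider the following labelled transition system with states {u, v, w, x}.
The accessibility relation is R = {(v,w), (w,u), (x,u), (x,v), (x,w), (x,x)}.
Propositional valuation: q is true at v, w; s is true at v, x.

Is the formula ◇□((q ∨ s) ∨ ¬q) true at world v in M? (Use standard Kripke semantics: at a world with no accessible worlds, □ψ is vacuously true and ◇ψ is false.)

Yes

At v: ◇□((q ∨ s) ∨ ¬q) requires □((q ∨ s) ∨ ¬q) at some successor in {w}.
  □((q ∨ s) ∨ ¬q) holds at w, so ◇□((q ∨ s) ∨ ¬q) is true at v.
    At w: □((q ∨ s) ∨ ¬q) requires (q ∨ s) ∨ ¬q at every successor {u}.
      At u: (q ∨ s) ∨ ¬q is true.
    So □((q ∨ s) ∨ ¬q) is true at w.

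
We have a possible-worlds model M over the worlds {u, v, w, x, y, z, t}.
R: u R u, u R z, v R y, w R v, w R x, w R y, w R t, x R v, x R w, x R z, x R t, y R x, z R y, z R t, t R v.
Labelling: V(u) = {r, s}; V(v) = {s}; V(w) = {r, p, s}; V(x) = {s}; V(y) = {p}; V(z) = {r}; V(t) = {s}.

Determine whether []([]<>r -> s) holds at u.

At u: []([]<>r -> s) requires []<>r -> s at every successor {u, z}.
    At u: []<>r is false, s is true, so []<>r -> s is true.
      At u: []<>r requires <>r at every successor {u, z}.
        <>r fails at z, so []<>r is false at u.
    At z: []<>r is false, s is false, so []<>r -> s is true.
      At z: []<>r requires <>r at every successor {y, t}.
        <>r fails at y, so []<>r is false at z.
So []([]<>r -> s) is true at u.

Yes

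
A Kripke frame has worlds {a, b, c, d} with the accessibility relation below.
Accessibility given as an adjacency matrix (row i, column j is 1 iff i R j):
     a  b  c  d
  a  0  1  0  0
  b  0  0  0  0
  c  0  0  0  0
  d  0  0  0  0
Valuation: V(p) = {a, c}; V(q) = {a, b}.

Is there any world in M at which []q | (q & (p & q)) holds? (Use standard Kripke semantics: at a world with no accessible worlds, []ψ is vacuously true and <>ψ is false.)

Yes

Let φ = []q | (q & (p & q)). Evaluate φ at each world:
  a (successors {b}): φ is true.
  b (successors ∅): φ is true.
  c (successors ∅): φ is true.
  d (successors ∅): φ is true.
Detail at a (witness):
  At a: []q is true, q & (p & q) is true, so []q | (q & (p & q)) is true.
    At a: []q requires q at every successor {b}.
      At b: q is true.
    So []q is true at a.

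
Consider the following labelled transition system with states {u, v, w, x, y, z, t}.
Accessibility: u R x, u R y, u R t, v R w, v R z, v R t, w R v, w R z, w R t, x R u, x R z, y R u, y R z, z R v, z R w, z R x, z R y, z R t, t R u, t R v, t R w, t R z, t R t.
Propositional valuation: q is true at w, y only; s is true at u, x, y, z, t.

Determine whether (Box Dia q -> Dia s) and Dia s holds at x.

Yes

Recall that Box ψ holds at a world iff ψ holds at every accessible world, and Dia ψ holds iff ψ holds at some accessible world.
At x: Box Dia q -> Dia s is true, Dia s is true, so (Box Dia q -> Dia s) and Dia s is true.
  At x: Box Dia q is true, Dia s is true, so Box Dia q -> Dia s is true.
    At x: Box Dia q requires Dia q at every successor {u, z}.
      At u: Dia q is true.
      At z: Dia q is true.
    So Box Dia q is true at x.
    At x: Dia s requires s at some successor in {u, z}.
      s holds at u, so Dia s is true at x.
  At x: Dia s requires s at some successor in {u, z}.
    s holds at u, so Dia s is true at x.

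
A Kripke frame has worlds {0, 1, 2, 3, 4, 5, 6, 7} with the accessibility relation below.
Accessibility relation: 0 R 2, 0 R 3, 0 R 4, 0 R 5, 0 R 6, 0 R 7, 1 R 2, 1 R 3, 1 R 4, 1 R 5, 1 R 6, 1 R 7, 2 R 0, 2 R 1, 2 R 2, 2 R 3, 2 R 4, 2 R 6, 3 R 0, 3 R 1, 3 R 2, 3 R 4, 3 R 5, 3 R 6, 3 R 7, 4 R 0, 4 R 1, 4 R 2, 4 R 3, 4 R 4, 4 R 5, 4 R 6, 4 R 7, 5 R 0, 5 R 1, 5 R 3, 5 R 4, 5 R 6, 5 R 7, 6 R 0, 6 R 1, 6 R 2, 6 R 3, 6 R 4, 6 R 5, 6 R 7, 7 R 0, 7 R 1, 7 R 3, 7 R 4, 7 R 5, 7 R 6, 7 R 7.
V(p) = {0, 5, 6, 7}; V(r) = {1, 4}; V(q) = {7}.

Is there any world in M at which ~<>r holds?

No

Recall that <>ψ holds at a world iff ψ holds at some accessible world.
Let φ = ~<>r. Evaluate φ at each world:
  0 (successors {2, 3, 4, 5, 6, 7}): φ is false.
  1 (successors {2, 3, 4, 5, 6, 7}): φ is false.
  2 (successors {0, 1, 2, 3, 4, 6}): φ is false.
  3 (successors {0, 1, 2, 4, 5, 6, 7}): φ is false.
  4 (successors {0, 1, 2, 3, 4, 5, 6, 7}): φ is false.
  5 (successors {0, 1, 3, 4, 6, 7}): φ is false.
  6 (successors {0, 1, 2, 3, 4, 5, 7}): φ is false.
  7 (successors {0, 1, 3, 4, 5, 6, 7}): φ is false.
For instance, at 3:
  At 3: <>r is true, so ~<>r is false.
    At 3: <>r requires r at some successor in {0, 1, 2, 4, 5, 6, 7}.
      r holds at 1, so <>r is true at 3.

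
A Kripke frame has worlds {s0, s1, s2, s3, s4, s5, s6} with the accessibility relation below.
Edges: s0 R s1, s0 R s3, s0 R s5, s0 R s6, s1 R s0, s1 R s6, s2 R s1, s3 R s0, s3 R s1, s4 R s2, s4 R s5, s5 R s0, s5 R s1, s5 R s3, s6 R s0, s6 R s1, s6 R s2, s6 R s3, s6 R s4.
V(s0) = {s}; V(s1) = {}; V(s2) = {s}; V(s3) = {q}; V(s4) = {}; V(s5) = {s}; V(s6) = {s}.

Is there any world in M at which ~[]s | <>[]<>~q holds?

Yes

Let φ = ~[]s | <>[]<>~q. Evaluate φ at each world:
  s0 (successors {s1, s3, s5, s6}): φ is true.
  s1 (successors {s0, s6}): φ is true.
  s2 (successors {s1}): φ is true.
  s3 (successors {s0, s1}): φ is true.
  s4 (successors {s2, s5}): φ is true.
  s5 (successors {s0, s1, s3}): φ is true.
  s6 (successors {s0, s1, s2, s3, s4}): φ is true.
Detail at s0 (witness):
  At s0: ~[]s is true, <>[]<>~q is true, so ~[]s | <>[]<>~q is true.
    At s0: []s is false, so ~[]s is true.
      At s0: []s requires s at every successor {s1, s3, s5, s6}.
        s fails at s1, so []s is false at s0.
    At s0: <>[]<>~q requires []<>~q at some successor in {s1, s3, s5, s6}.
      []<>~q holds at s1, so <>[]<>~q is true at s0.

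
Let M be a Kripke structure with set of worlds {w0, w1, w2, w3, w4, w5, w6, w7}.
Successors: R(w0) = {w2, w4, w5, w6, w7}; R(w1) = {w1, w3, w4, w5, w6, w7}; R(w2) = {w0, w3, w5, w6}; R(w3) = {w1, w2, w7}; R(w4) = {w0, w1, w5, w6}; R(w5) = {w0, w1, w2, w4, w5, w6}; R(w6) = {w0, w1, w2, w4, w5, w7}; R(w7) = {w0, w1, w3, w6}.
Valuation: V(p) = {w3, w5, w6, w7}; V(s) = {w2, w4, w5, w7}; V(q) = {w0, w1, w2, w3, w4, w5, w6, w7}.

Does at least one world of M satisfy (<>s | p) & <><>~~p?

Yes

Let φ = (<>s | p) & <><>~~p. Evaluate φ at each world:
  w0 (successors {w2, w4, w5, w6, w7}): φ is true.
  w1 (successors {w1, w3, w4, w5, w6, w7}): φ is true.
  w2 (successors {w0, w3, w5, w6}): φ is true.
  w3 (successors {w1, w2, w7}): φ is true.
  w4 (successors {w0, w1, w5, w6}): φ is true.
  w5 (successors {w0, w1, w2, w4, w5, w6}): φ is true.
  w6 (successors {w0, w1, w2, w4, w5, w7}): φ is true.
  w7 (successors {w0, w1, w3, w6}): φ is true.
Detail at w0 (witness):
  At w0: <>s | p is true, <><>~~p is true, so (<>s | p) & <><>~~p is true.
    At w0: <>s is true, p is false, so <>s | p is true.
      At w0: <>s requires s at some successor in {w2, w4, w5, w6, w7}.
        s holds at w2, so <>s is true at w0.
    At w0: <><>~~p requires <>~~p at some successor in {w2, w4, w5, w6, w7}.
      <>~~p holds at w2, so <><>~~p is true at w0.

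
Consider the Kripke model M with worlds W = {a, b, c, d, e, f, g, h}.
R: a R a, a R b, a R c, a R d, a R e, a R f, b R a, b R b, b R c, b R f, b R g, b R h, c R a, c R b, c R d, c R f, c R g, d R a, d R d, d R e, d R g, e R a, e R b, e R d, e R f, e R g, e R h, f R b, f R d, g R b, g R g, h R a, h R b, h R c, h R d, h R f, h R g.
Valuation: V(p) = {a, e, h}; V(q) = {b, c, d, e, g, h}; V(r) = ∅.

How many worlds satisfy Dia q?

Let φ = Dia q. Evaluate φ at each world:
  a (successors {a, b, c, d, e, f}): φ is true.
  b (successors {a, b, c, f, g, h}): φ is true.
  c (successors {a, b, d, f, g}): φ is true.
  d (successors {a, d, e, g}): φ is true.
  e (successors {a, b, d, f, g, h}): φ is true.
  f (successors {b, d}): φ is true.
  g (successors {b, g}): φ is true.
  h (successors {a, b, c, d, f, g}): φ is true.
For instance, at h:
  At h: Dia q requires q at some successor in {a, b, c, d, f, g}.
    q holds at b, so Dia q is true at h.
Satisfying worlds: {a, b, c, d, e, f, g, h}

8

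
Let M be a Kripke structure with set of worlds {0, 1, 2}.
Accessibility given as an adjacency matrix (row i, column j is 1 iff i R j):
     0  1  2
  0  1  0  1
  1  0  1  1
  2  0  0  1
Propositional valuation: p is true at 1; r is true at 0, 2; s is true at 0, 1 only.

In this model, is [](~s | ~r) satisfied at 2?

At 2: [](~s | ~r) requires ~s | ~r at every successor {2}.
  At 2: ~s | ~r is true.
So [](~s | ~r) is true at 2.

Yes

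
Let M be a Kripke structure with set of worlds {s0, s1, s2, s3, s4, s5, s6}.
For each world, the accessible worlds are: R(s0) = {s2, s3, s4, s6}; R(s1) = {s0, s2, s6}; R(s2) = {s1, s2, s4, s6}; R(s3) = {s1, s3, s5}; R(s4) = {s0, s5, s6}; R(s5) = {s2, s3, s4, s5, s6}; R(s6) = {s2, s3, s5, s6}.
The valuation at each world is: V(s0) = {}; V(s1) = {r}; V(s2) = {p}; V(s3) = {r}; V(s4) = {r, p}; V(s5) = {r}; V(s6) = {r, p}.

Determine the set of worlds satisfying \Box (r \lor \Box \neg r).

Let φ = \Box (r \lor \Box \neg r). Evaluate φ at each world:
  s0 (successors {s2, s3, s4, s6}): φ is false.
  s1 (successors {s0, s2, s6}): φ is false.
  s2 (successors {s1, s2, s4, s6}): φ is false.
  s3 (successors {s1, s3, s5}): φ is true.
  s4 (successors {s0, s5, s6}): φ is false.
  s5 (successors {s2, s3, s4, s5, s6}): φ is false.
  s6 (successors {s2, s3, s5, s6}): φ is false.
For instance, at s2:
  At s2: \Box (r \lor \Box \neg r) requires r \lor \Box \neg r at every successor {s1, s2, s4, s6}.
    r \lor \Box \neg r fails at s2, so \Box (r \lor \Box \neg r) is false at s2.
      At s2: r is false, \Box \neg r is false, so r \lor \Box \neg r is false.
Satisfying worlds: {s3}

s3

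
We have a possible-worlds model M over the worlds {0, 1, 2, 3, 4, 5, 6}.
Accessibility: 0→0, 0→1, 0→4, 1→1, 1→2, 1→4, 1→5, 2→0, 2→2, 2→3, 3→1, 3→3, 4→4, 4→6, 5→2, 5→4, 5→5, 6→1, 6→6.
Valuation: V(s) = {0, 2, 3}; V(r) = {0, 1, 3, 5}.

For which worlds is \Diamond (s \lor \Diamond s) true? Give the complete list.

Let φ = \Diamond (s \lor \Diamond s). Evaluate φ at each world:
  0 (successors {0, 1, 4}): φ is true.
  1 (successors {1, 2, 4, 5}): φ is true.
  2 (successors {0, 2, 3}): φ is true.
  3 (successors {1, 3}): φ is true.
  4 (successors {4, 6}): φ is false.
  5 (successors {2, 4, 5}): φ is true.
  6 (successors {1, 6}): φ is true.
For instance, at 0:
  At 0: \Diamond (s \lor \Diamond s) requires s \lor \Diamond s at some successor in {0, 1, 4}.
    s \lor \Diamond s holds at 0, so \Diamond (s \lor \Diamond s) is true at 0.
      At 0: s is true, \Diamond s is true, so s \lor \Diamond s is true.
Satisfying worlds: {0, 1, 2, 3, 5, 6}

0, 1, 2, 3, 5, 6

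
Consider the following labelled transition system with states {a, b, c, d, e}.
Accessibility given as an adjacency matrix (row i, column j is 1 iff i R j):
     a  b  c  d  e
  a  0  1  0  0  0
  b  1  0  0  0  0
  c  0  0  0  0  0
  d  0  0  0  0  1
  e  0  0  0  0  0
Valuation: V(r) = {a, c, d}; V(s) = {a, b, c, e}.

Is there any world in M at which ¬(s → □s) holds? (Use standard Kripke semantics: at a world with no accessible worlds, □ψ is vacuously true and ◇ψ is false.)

No

Let φ = ¬(s → □s). Evaluate φ at each world:
  a (successors {b}): φ is false.
  b (successors {a}): φ is false.
  c (successors ∅): φ is false.
  d (successors {e}): φ is false.
  e (successors ∅): φ is false.
For instance, at a:
  At a: s → □s is true, so ¬(s → □s) is false.
    At a: s is true, □s is true, so s → □s is true.
      At a: □s requires s at every successor {b}.
        At b: s is true.
      So □s is true at a.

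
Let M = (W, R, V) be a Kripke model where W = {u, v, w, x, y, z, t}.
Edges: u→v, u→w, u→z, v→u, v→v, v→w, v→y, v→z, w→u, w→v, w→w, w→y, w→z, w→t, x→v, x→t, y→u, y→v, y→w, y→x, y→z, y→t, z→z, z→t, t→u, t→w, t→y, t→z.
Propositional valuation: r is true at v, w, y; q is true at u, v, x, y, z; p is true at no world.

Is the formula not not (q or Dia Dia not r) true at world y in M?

At y: not (q or Dia Dia not r) is false, so not not (q or Dia Dia not r) is true.
  At y: q or Dia Dia not r is true, so not (q or Dia Dia not r) is false.
    At y: q is true, Dia Dia not r is true, so q or Dia Dia not r is true.
      At y: Dia Dia not r requires Dia not r at some successor in {u, v, w, x, z, t}.
        Dia not r holds at u, so Dia Dia not r is true at y.

Yes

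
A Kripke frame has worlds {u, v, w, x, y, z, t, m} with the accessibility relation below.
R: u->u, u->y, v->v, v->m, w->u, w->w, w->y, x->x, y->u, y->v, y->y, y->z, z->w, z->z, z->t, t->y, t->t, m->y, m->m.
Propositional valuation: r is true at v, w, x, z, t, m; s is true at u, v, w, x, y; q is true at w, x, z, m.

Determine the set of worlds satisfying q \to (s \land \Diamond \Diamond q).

Let φ = q \to (s \land \Diamond \Diamond q). Evaluate φ at each world:
  u (successors {u, y}): φ is true.
  v (successors {v, m}): φ is true.
  w (successors {u, w, y}): φ is true.
  x (successors {x}): φ is true.
  y (successors {u, v, y, z}): φ is true.
  z (successors {w, z, t}): φ is false.
  t (successors {y, t}): φ is true.
  m (successors {y, m}): φ is false.
For instance, at u:
  At u: q is false, s \land \Diamond \Diamond q is true, so q \to (s \land \Diamond \Diamond q) is true.
    At u: s is true, \Diamond \Diamond q is true, so s \land \Diamond \Diamond q is true.
      At u: \Diamond \Diamond q requires \Diamond q at some successor in {u, y}.
        \Diamond q holds at y, so \Diamond \Diamond q is true at u.
Satisfying worlds: {u, v, w, x, y, t}

u, v, w, x, y, t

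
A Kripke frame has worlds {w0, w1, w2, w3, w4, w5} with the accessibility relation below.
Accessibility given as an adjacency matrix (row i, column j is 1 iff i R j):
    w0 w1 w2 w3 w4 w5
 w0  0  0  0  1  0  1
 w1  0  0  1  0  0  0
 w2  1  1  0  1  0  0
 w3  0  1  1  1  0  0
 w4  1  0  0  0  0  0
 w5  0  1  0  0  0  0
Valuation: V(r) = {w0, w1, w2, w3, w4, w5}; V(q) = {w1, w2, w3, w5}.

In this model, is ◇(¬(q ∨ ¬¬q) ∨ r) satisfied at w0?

Recall that ◇ψ holds at a world iff ψ holds at some accessible world.
At w0: ◇(¬(q ∨ ¬¬q) ∨ r) requires ¬(q ∨ ¬¬q) ∨ r at some successor in {w3, w5}.
  ¬(q ∨ ¬¬q) ∨ r holds at w3, so ◇(¬(q ∨ ¬¬q) ∨ r) is true at w0.

Yes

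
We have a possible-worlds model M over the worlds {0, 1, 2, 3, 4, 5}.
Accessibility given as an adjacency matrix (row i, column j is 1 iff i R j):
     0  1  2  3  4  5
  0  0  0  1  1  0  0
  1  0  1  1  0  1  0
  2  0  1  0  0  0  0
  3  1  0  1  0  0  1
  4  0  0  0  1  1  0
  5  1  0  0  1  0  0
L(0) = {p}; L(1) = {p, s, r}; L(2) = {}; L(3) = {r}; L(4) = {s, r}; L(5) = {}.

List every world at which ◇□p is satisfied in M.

0, 1, 3

Let φ = ◇□p. Evaluate φ at each world:
  0 (successors {2, 3}): φ is true.
  1 (successors {1, 2, 4}): φ is true.
  2 (successors {1}): φ is false.
  3 (successors {0, 2, 5}): φ is true.
  4 (successors {3, 4}): φ is false.
  5 (successors {0, 3}): φ is false.
For instance, at 1:
  At 1: ◇□p requires □p at some successor in {1, 2, 4}.
    □p holds at 2, so ◇□p is true at 1.
      At 2: □p requires p at every successor {1}.
        At 1: p is true.
      So □p is true at 2.
Satisfying worlds: {0, 1, 3}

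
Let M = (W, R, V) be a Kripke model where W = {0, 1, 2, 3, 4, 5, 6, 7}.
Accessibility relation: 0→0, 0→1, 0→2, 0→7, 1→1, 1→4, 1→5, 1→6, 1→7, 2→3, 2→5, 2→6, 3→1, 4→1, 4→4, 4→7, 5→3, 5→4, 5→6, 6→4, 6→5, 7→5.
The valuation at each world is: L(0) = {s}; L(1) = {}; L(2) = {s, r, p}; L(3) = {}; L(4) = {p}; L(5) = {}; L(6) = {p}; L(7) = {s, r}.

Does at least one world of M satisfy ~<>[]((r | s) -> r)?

Recall that []ψ holds at a world iff ψ holds at every accessible world, and <>ψ holds iff ψ holds at some accessible world.
Let φ = ~<>[]((r | s) -> r). Evaluate φ at each world:
  0 (successors {0, 1, 2, 7}): φ is false.
  1 (successors {1, 4, 5, 6, 7}): φ is false.
  2 (successors {3, 5, 6}): φ is false.
  3 (successors {1}): φ is false.
  4 (successors {1, 4, 7}): φ is false.
  5 (successors {3, 4, 6}): φ is false.
  6 (successors {4, 5}): φ is false.
  7 (successors {5}): φ is false.
For instance, at 3:
  At 3: <>[]((r | s) -> r) is true, so ~<>[]((r | s) -> r) is false.
    At 3: <>[]((r | s) -> r) requires []((r | s) -> r) at some successor in {1}.
      []((r | s) -> r) holds at 1, so <>[]((r | s) -> r) is true at 3.

No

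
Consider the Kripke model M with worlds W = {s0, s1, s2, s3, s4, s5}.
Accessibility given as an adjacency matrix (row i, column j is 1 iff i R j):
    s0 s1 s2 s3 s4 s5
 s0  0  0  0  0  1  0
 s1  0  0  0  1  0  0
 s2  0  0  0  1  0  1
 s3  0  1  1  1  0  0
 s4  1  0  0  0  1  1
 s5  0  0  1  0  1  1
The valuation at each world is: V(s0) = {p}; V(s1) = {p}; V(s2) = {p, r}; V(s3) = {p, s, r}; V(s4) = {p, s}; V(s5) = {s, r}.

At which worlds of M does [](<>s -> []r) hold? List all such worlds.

Let φ = [](<>s -> []r). Evaluate φ at each world:
  s0 (successors {s4}): φ is false.
  s1 (successors {s3}): φ is false.
  s2 (successors {s3, s5}): φ is false.
  s3 (successors {s1, s2, s3}): φ is false.
  s4 (successors {s0, s4, s5}): φ is false.
  s5 (successors {s2, s4, s5}): φ is false.
For instance, at s4:
  At s4: [](<>s -> []r) requires <>s -> []r at every successor {s0, s4, s5}.
    <>s -> []r fails at s0, so [](<>s -> []r) is false at s4.
      At s0: <>s is true, []r is false, so <>s -> []r is false.
Satisfying worlds: none.

none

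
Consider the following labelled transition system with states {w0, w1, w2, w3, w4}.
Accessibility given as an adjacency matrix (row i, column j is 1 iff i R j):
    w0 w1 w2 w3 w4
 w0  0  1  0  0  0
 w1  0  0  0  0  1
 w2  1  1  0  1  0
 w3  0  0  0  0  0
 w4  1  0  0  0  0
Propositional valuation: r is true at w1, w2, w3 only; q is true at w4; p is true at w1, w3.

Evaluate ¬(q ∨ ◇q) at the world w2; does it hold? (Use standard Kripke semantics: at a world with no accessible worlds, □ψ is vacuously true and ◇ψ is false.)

At w2: q ∨ ◇q is false, so ¬(q ∨ ◇q) is true.
  At w2: q is false, ◇q is false, so q ∨ ◇q is false.
    At w2: ◇q requires q at some successor in {w0, w1, w3}.
      At w0: q is false.
      At w1: q is false.
      At w3: q is false.
    So ◇q is false at w2.

Yes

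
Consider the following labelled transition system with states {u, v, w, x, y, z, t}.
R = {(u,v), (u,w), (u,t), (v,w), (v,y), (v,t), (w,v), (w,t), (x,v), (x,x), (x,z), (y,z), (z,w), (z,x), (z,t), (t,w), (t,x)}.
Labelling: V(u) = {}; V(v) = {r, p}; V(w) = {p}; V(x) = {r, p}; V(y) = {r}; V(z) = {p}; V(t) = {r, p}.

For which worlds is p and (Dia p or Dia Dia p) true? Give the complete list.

Let φ = p and (Dia p or Dia Dia p). Evaluate φ at each world:
  u (successors {v, w, t}): φ is false.
  v (successors {w, y, t}): φ is true.
  w (successors {v, t}): φ is true.
  x (successors {v, x, z}): φ is true.
  y (successors {z}): φ is false.
  z (successors {w, x, t}): φ is true.
  t (successors {w, x}): φ is true.
For instance, at w:
  At w: p is true, Dia p or Dia Dia p is true, so p and (Dia p or Dia Dia p) is true.
    At w: Dia p is true, Dia Dia p is true, so Dia p or Dia Dia p is true.
      At w: Dia p requires p at some successor in {v, t}.
        p holds at v, so Dia p is true at w.
      At w: Dia Dia p requires Dia p at some successor in {v, t}.
        Dia p holds at v, so Dia Dia p is true at w.
Satisfying worlds: {v, w, x, z, t}

v, w, x, z, t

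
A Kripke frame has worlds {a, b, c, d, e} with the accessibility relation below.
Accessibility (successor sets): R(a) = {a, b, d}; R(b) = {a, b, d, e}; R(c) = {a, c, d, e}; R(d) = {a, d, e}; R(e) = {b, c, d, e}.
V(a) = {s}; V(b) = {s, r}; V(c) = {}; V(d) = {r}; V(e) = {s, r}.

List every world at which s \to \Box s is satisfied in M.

c, d

Recall that \Box ψ holds at a world iff ψ holds at every accessible world, and \Diamond ψ holds iff ψ holds at some accessible world.
Let φ = s \to \Box s. Evaluate φ at each world:
  a (successors {a, b, d}): φ is false.
  b (successors {a, b, d, e}): φ is false.
  c (successors {a, c, d, e}): φ is true.
  d (successors {a, d, e}): φ is true.
  e (successors {b, c, d, e}): φ is false.
For instance, at e:
  At e: s is true, \Box s is false, so s \to \Box s is false.
    At e: \Box s requires s at every successor {b, c, d, e}.
      s fails at c, so \Box s is false at e.
Satisfying worlds: {c, d}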